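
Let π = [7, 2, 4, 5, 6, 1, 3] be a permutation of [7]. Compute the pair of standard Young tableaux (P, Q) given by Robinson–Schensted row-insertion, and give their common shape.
P = [1, 3, 5, 6] / [2, 4] / [7];  Q = [1, 3, 4, 5] / [2, 7] / [6];  common shape = (4, 2, 1)

Row-insert the values π_1, π_2, … into P one at a time, bumping the leftmost entry strictly greater than the inserted value down to the next row. The recording tableau Q records, in position (i, j), the step at which that cell was added to P.
  Insert 7 (step 1): P = [7];  Q = [1]
  Insert 2 (step 2): P = [2] / [7];  Q = [1] / [2]
  Insert 4 (step 3): P = [2, 4] / [7];  Q = [1, 3] / [2]
  Insert 5 (step 4): P = [2, 4, 5] / [7];  Q = [1, 3, 4] / [2]
  Insert 6 (step 5): P = [2, 4, 5, 6] / [7];  Q = [1, 3, 4, 5] / [2]
  Insert 1 (step 6): P = [1, 4, 5, 6] / [2] / [7];  Q = [1, 3, 4, 5] / [2] / [6]
  Insert 3 (step 7): P = [1, 3, 5, 6] / [2, 4] / [7];  Q = [1, 3, 4, 5] / [2, 7] / [6]
Final shape: (4, 2, 1).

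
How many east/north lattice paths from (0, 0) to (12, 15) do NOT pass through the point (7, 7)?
Number of paths = 12966876

Total paths from (0, 0) to (12, 15): C(27, 12) = 17383860. Paths through (7, 7): (paths (0, 0) → (7, 7)) × (paths (7, 7) → (12, 15)) = C(14, 7) · C(13, 5) = 3432 · 1287 = 4416984. Avoidance count = 17383860 − 4416984 = 12966876.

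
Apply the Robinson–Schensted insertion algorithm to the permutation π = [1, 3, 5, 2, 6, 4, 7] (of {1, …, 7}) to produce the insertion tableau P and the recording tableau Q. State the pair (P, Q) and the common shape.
P = [1, 2, 4, 6, 7] / [3, 5];  Q = [1, 2, 3, 5, 7] / [4, 6];  common shape = (5, 2)

Row-insert the values π_1, π_2, … into P one at a time, bumping the leftmost entry strictly greater than the inserted value down to the next row. The recording tableau Q records, in position (i, j), the step at which that cell was added to P.
  Insert 1 (step 1): P = [1];  Q = [1]
  Insert 3 (step 2): P = [1, 3];  Q = [1, 2]
  Insert 5 (step 3): P = [1, 3, 5];  Q = [1, 2, 3]
  Insert 2 (step 4): P = [1, 2, 5] / [3];  Q = [1, 2, 3] / [4]
  Insert 6 (step 5): P = [1, 2, 5, 6] / [3];  Q = [1, 2, 3, 5] / [4]
  Insert 4 (step 6): P = [1, 2, 4, 6] / [3, 5];  Q = [1, 2, 3, 5] / [4, 6]
  Insert 7 (step 7): P = [1, 2, 4, 6, 7] / [3, 5];  Q = [1, 2, 3, 5, 7] / [4, 6]
Final shape: (5, 2).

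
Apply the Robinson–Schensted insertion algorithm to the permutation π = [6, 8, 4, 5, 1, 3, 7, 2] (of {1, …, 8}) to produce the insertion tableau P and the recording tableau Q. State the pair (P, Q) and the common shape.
P = [1, 2, 7] / [3, 5] / [4, 8] / [6];  Q = [1, 2, 7] / [3, 4] / [5, 6] / [8];  common shape = (3, 2, 2, 1)

Row-insert the values π_1, π_2, … into P one at a time, bumping the leftmost entry strictly greater than the inserted value down to the next row. The recording tableau Q records, in position (i, j), the step at which that cell was added to P.
  Insert 6 (step 1): P = [6];  Q = [1]
  Insert 8 (step 2): P = [6, 8];  Q = [1, 2]
  Insert 4 (step 3): P = [4, 8] / [6];  Q = [1, 2] / [3]
  Insert 5 (step 4): P = [4, 5] / [6, 8];  Q = [1, 2] / [3, 4]
  Insert 1 (step 5): P = [1, 5] / [4, 8] / [6];  Q = [1, 2] / [3, 4] / [5]
  Insert 3 (step 6): P = [1, 3] / [4, 5] / [6, 8];  Q = [1, 2] / [3, 4] / [5, 6]
  Insert 7 (step 7): P = [1, 3, 7] / [4, 5] / [6, 8];  Q = [1, 2, 7] / [3, 4] / [5, 6]
  Insert 2 (step 8): P = [1, 2, 7] / [3, 5] / [4, 8] / [6];  Q = [1, 2, 7] / [3, 4] / [5, 6] / [8]
Final shape: (3, 2, 2, 1).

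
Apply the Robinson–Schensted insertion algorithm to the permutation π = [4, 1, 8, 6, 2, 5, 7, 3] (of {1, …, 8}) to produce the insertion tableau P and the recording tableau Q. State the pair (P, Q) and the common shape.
P = [1, 2, 3, 7] / [4, 5] / [6] / [8];  Q = [1, 3, 6, 7] / [2, 4] / [5] / [8];  common shape = (4, 2, 1, 1)

Row-insert the values π_1, π_2, … into P one at a time, bumping the leftmost entry strictly greater than the inserted value down to the next row. The recording tableau Q records, in position (i, j), the step at which that cell was added to P.
  Insert 4 (step 1): P = [4];  Q = [1]
  Insert 1 (step 2): P = [1] / [4];  Q = [1] / [2]
  Insert 8 (step 3): P = [1, 8] / [4];  Q = [1, 3] / [2]
  Insert 6 (step 4): P = [1, 6] / [4, 8];  Q = [1, 3] / [2, 4]
  Insert 2 (step 5): P = [1, 2] / [4, 6] / [8];  Q = [1, 3] / [2, 4] / [5]
  Insert 5 (step 6): P = [1, 2, 5] / [4, 6] / [8];  Q = [1, 3, 6] / [2, 4] / [5]
  Insert 7 (step 7): P = [1, 2, 5, 7] / [4, 6] / [8];  Q = [1, 3, 6, 7] / [2, 4] / [5]
  Insert 3 (step 8): P = [1, 2, 3, 7] / [4, 5] / [6] / [8];  Q = [1, 3, 6, 7] / [2, 4] / [5] / [8]
Final shape: (4, 2, 1, 1).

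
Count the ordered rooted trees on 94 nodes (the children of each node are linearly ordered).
C_93 = 60960876535340415751462563580829648891969728907438000

These ordered rooted trees are counted by the Catalan number C_n = (1/(n + 1)) · C(2n, n). For n = 93: C_93 = (1/94) · C(186, 93) = 5730322394321999080637480976597986995845154517299172000/94 = 60960876535340415751462563580829648891969728907438000.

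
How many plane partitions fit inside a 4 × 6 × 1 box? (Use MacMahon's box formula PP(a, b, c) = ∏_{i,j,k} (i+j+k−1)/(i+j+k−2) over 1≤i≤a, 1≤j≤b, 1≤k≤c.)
PP(4, 6, 1) = 210

Evaluate the triple product over i = 1..4, j = 1..6, k = 1..1. The factors are (2/1) · (3/2) · (4/3) · (5/4) · (6/5) · (7/6) · (3/2) · (4/3) · … (24 factors total). The numerators and denominators telescope so the product is an integer; carrying out the multiplication exactly gives PP(4, 6, 1) = 210.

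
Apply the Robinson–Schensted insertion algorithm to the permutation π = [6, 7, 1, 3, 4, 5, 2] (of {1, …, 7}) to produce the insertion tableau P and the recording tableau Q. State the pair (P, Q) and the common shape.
P = [1, 2, 4, 5] / [3, 7] / [6];  Q = [1, 2, 5, 6] / [3, 4] / [7];  common shape = (4, 2, 1)

Row-insert the values π_1, π_2, … into P one at a time, bumping the leftmost entry strictly greater than the inserted value down to the next row. The recording tableau Q records, in position (i, j), the step at which that cell was added to P.
  Insert 6 (step 1): P = [6];  Q = [1]
  Insert 7 (step 2): P = [6, 7];  Q = [1, 2]
  Insert 1 (step 3): P = [1, 7] / [6];  Q = [1, 2] / [3]
  Insert 3 (step 4): P = [1, 3] / [6, 7];  Q = [1, 2] / [3, 4]
  Insert 4 (step 5): P = [1, 3, 4] / [6, 7];  Q = [1, 2, 5] / [3, 4]
  Insert 5 (step 6): P = [1, 3, 4, 5] / [6, 7];  Q = [1, 2, 5, 6] / [3, 4]
  Insert 2 (step 7): P = [1, 2, 4, 5] / [3, 7] / [6];  Q = [1, 2, 5, 6] / [3, 4] / [7]
Final shape: (4, 2, 1).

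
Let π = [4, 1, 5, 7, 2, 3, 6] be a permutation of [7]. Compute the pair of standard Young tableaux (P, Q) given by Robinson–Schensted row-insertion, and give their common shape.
P = [1, 2, 3, 6] / [4, 5, 7];  Q = [1, 3, 4, 7] / [2, 5, 6];  common shape = (4, 3)

Row-insert the values π_1, π_2, … into P one at a time, bumping the leftmost entry strictly greater than the inserted value down to the next row. The recording tableau Q records, in position (i, j), the step at which that cell was added to P.
  Insert 4 (step 1): P = [4];  Q = [1]
  Insert 1 (step 2): P = [1] / [4];  Q = [1] / [2]
  Insert 5 (step 3): P = [1, 5] / [4];  Q = [1, 3] / [2]
  Insert 7 (step 4): P = [1, 5, 7] / [4];  Q = [1, 3, 4] / [2]
  Insert 2 (step 5): P = [1, 2, 7] / [4, 5];  Q = [1, 3, 4] / [2, 5]
  Insert 3 (step 6): P = [1, 2, 3] / [4, 5, 7];  Q = [1, 3, 4] / [2, 5, 6]
  Insert 6 (step 7): P = [1, 2, 3, 6] / [4, 5, 7];  Q = [1, 3, 4, 7] / [2, 5, 6]
Final shape: (4, 3).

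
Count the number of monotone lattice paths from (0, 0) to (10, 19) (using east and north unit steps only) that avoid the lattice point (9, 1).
Number of paths = 20029820

Total paths from (0, 0) to (10, 19): C(29, 10) = 20030010. Paths through (9, 1): (paths (0, 0) → (9, 1)) × (paths (9, 1) → (10, 19)) = C(10, 9) · C(19, 1) = 10 · 19 = 190. Avoidance count = 20030010 − 190 = 20029820.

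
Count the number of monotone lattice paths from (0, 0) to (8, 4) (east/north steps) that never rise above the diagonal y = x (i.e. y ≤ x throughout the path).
Number of paths = 275

By the reflection principle (André's argument), the number of monotone paths to (8, 4) with n ≤ m that never go above y = x is C(12, 8) − C(12, 9) = 495 − 220 = 275.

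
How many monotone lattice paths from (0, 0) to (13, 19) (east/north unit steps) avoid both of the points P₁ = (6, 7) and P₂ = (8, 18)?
Number of paths = 252337230

Inclusion–exclusion. Total paths: C(32, 13) = 347373600. Through P₁: C(13, 6)·C(19, 7) = 86465808. Through P₂: C(26, 8)·C(6, 5) = 9373650. Since P₁ is strictly southwest of P₂, a monotone path through both must visit P₁ then P₂; paths through both = C(13, 6)·C(13, 2)·C(6, 5) = 803088. Avoid both = 347373600 − 86465808 − 9373650 + 803088 = 252337230.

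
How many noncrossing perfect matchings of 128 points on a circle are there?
C_64 = 368479169875816659479009042713546950

These noncrossing handshakes are counted by the Catalan number C_n = (1/(n + 1)) · C(2n, n). For n = 64: C_64 = (1/65) · C(128, 64) = 23951146041928082866135587776380551750/65 = 368479169875816659479009042713546950.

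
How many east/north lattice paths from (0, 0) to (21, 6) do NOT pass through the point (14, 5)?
Number of paths = 202986

Total paths from (0, 0) to (21, 6): C(27, 21) = 296010. Paths through (14, 5): (paths (0, 0) → (14, 5)) × (paths (14, 5) → (21, 6)) = C(19, 14) · C(8, 7) = 11628 · 8 = 93024. Avoidance count = 296010 − 93024 = 202986.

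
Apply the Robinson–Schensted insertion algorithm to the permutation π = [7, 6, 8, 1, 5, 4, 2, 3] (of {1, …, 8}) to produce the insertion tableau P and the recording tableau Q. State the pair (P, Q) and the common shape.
P = [1, 2, 3] / [4, 8] / [5] / [6] / [7];  Q = [1, 3, 8] / [2, 5] / [4] / [6] / [7];  common shape = (3, 2, 1, 1, 1)

Row-insert the values π_1, π_2, … into P one at a time, bumping the leftmost entry strictly greater than the inserted value down to the next row. The recording tableau Q records, in position (i, j), the step at which that cell was added to P.
  Insert 7 (step 1): P = [7];  Q = [1]
  Insert 6 (step 2): P = [6] / [7];  Q = [1] / [2]
  Insert 8 (step 3): P = [6, 8] / [7];  Q = [1, 3] / [2]
  Insert 1 (step 4): P = [1, 8] / [6] / [7];  Q = [1, 3] / [2] / [4]
  Insert 5 (step 5): P = [1, 5] / [6, 8] / [7];  Q = [1, 3] / [2, 5] / [4]
  Insert 4 (step 6): P = [1, 4] / [5, 8] / [6] / [7];  Q = [1, 3] / [2, 5] / [4] / [6]
  Insert 2 (step 7): P = [1, 2] / [4, 8] / [5] / [6] / [7];  Q = [1, 3] / [2, 5] / [4] / [6] / [7]
  Insert 3 (step 8): P = [1, 2, 3] / [4, 8] / [5] / [6] / [7];  Q = [1, 3, 8] / [2, 5] / [4] / [6] / [7]
Final shape: (3, 2, 1, 1, 1).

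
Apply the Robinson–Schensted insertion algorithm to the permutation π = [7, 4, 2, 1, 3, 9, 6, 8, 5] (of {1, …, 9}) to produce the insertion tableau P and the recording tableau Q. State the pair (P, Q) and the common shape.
P = [1, 3, 5, 8] / [2, 6] / [4, 9] / [7];  Q = [1, 5, 6, 8] / [2, 7] / [3, 9] / [4];  common shape = (4, 2, 2, 1)

Row-insert the values π_1, π_2, … into P one at a time, bumping the leftmost entry strictly greater than the inserted value down to the next row. The recording tableau Q records, in position (i, j), the step at which that cell was added to P.
  Insert 7 (step 1): P = [7];  Q = [1]
  Insert 4 (step 2): P = [4] / [7];  Q = [1] / [2]
  Insert 2 (step 3): P = [2] / [4] / [7];  Q = [1] / [2] / [3]
  Insert 1 (step 4): P = [1] / [2] / [4] / [7];  Q = [1] / [2] / [3] / [4]
  Insert 3 (step 5): P = [1, 3] / [2] / [4] / [7];  Q = [1, 5] / [2] / [3] / [4]
  Insert 9 (step 6): P = [1, 3, 9] / [2] / [4] / [7];  Q = [1, 5, 6] / [2] / [3] / [4]
  Insert 6 (step 7): P = [1, 3, 6] / [2, 9] / [4] / [7];  Q = [1, 5, 6] / [2, 7] / [3] / [4]
  Insert 8 (step 8): P = [1, 3, 6, 8] / [2, 9] / [4] / [7];  Q = [1, 5, 6, 8] / [2, 7] / [3] / [4]
  Insert 5 (step 9): P = [1, 3, 5, 8] / [2, 6] / [4, 9] / [7];  Q = [1, 5, 6, 8] / [2, 7] / [3, 9] / [4]
Final shape: (4, 2, 2, 1).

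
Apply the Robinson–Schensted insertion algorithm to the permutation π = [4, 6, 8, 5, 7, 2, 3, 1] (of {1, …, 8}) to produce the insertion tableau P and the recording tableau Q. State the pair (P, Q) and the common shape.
P = [1, 3, 7] / [2, 5] / [4, 8] / [6];  Q = [1, 2, 3] / [4, 5] / [6, 7] / [8];  common shape = (3, 2, 2, 1)

Row-insert the values π_1, π_2, … into P one at a time, bumping the leftmost entry strictly greater than the inserted value down to the next row. The recording tableau Q records, in position (i, j), the step at which that cell was added to P.
  Insert 4 (step 1): P = [4];  Q = [1]
  Insert 6 (step 2): P = [4, 6];  Q = [1, 2]
  Insert 8 (step 3): P = [4, 6, 8];  Q = [1, 2, 3]
  Insert 5 (step 4): P = [4, 5, 8] / [6];  Q = [1, 2, 3] / [4]
  Insert 7 (step 5): P = [4, 5, 7] / [6, 8];  Q = [1, 2, 3] / [4, 5]
  Insert 2 (step 6): P = [2, 5, 7] / [4, 8] / [6];  Q = [1, 2, 3] / [4, 5] / [6]
  Insert 3 (step 7): P = [2, 3, 7] / [4, 5] / [6, 8];  Q = [1, 2, 3] / [4, 5] / [6, 7]
  Insert 1 (step 8): P = [1, 3, 7] / [2, 5] / [4, 8] / [6];  Q = [1, 2, 3] / [4, 5] / [6, 7] / [8]
Final shape: (3, 2, 2, 1).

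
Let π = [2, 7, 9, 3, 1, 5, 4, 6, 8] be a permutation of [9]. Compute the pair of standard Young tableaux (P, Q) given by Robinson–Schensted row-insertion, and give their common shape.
P = [1, 3, 4, 6, 8] / [2, 5] / [7, 9];  Q = [1, 2, 3, 8, 9] / [4, 6] / [5, 7];  common shape = (5, 2, 2)

Row-insert the values π_1, π_2, … into P one at a time, bumping the leftmost entry strictly greater than the inserted value down to the next row. The recording tableau Q records, in position (i, j), the step at which that cell was added to P.
  Insert 2 (step 1): P = [2];  Q = [1]
  Insert 7 (step 2): P = [2, 7];  Q = [1, 2]
  Insert 9 (step 3): P = [2, 7, 9];  Q = [1, 2, 3]
  Insert 3 (step 4): P = [2, 3, 9] / [7];  Q = [1, 2, 3] / [4]
  Insert 1 (step 5): P = [1, 3, 9] / [2] / [7];  Q = [1, 2, 3] / [4] / [5]
  Insert 5 (step 6): P = [1, 3, 5] / [2, 9] / [7];  Q = [1, 2, 3] / [4, 6] / [5]
  Insert 4 (step 7): P = [1, 3, 4] / [2, 5] / [7, 9];  Q = [1, 2, 3] / [4, 6] / [5, 7]
  Insert 6 (step 8): P = [1, 3, 4, 6] / [2, 5] / [7, 9];  Q = [1, 2, 3, 8] / [4, 6] / [5, 7]
  Insert 8 (step 9): P = [1, 3, 4, 6, 8] / [2, 5] / [7, 9];  Q = [1, 2, 3, 8, 9] / [4, 6] / [5, 7]
Final shape: (5, 2, 2).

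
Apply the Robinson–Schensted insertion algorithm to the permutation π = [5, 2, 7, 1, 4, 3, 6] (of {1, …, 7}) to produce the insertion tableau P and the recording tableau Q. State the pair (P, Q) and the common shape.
P = [1, 3, 6] / [2, 4] / [5, 7];  Q = [1, 3, 7] / [2, 5] / [4, 6];  common shape = (3, 2, 2)

Row-insert the values π_1, π_2, … into P one at a time, bumping the leftmost entry strictly greater than the inserted value down to the next row. The recording tableau Q records, in position (i, j), the step at which that cell was added to P.
  Insert 5 (step 1): P = [5];  Q = [1]
  Insert 2 (step 2): P = [2] / [5];  Q = [1] / [2]
  Insert 7 (step 3): P = [2, 7] / [5];  Q = [1, 3] / [2]
  Insert 1 (step 4): P = [1, 7] / [2] / [5];  Q = [1, 3] / [2] / [4]
  Insert 4 (step 5): P = [1, 4] / [2, 7] / [5];  Q = [1, 3] / [2, 5] / [4]
  Insert 3 (step 6): P = [1, 3] / [2, 4] / [5, 7];  Q = [1, 3] / [2, 5] / [4, 6]
  Insert 6 (step 7): P = [1, 3, 6] / [2, 4] / [5, 7];  Q = [1, 3, 7] / [2, 5] / [4, 6]
Final shape: (3, 2, 2).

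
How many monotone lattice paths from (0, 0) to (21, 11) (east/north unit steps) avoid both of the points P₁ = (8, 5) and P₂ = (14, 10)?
Number of paths = 83172300

Inclusion–exclusion. Total paths: C(32, 21) = 129024480. Through P₁: C(13, 8)·C(19, 13) = 34918884. Through P₂: C(24, 14)·C(8, 7) = 15690048. Since P₁ is strictly southwest of P₂, a monotone path through both must visit P₁ then P₂; paths through both = C(13, 8)·C(11, 6)·C(8, 7) = 4756752. Avoid both = 129024480 − 34918884 − 15690048 + 4756752 = 83172300.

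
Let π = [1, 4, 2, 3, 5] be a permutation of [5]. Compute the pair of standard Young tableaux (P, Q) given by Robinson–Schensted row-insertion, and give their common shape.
P = [1, 2, 3, 5] / [4];  Q = [1, 2, 4, 5] / [3];  common shape = (4, 1)

Row-insert the values π_1, π_2, … into P one at a time, bumping the leftmost entry strictly greater than the inserted value down to the next row. The recording tableau Q records, in position (i, j), the step at which that cell was added to P.
  Insert 1 (step 1): P = [1];  Q = [1]
  Insert 4 (step 2): P = [1, 4];  Q = [1, 2]
  Insert 2 (step 3): P = [1, 2] / [4];  Q = [1, 2] / [3]
  Insert 3 (step 4): P = [1, 2, 3] / [4];  Q = [1, 2, 4] / [3]
  Insert 5 (step 5): P = [1, 2, 3, 5] / [4];  Q = [1, 2, 4, 5] / [3]
Final shape: (4, 1).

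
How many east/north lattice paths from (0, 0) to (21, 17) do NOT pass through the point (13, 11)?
Number of paths = 21285222948

Total paths from (0, 0) to (21, 17): C(38, 21) = 28781143380. Paths through (13, 11): (paths (0, 0) → (13, 11)) × (paths (13, 11) → (21, 17)) = C(24, 13) · C(14, 8) = 2496144 · 3003 = 7495920432. Avoidance count = 28781143380 − 7495920432 = 21285222948.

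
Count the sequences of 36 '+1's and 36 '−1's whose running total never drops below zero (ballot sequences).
C_36 = 11959798385860453492

These ballot sequences are counted by the Catalan number C_n = (1/(n + 1)) · C(2n, n). For n = 36: C_36 = (1/37) · C(72, 36) = 442512540276836779204/37 = 11959798385860453492.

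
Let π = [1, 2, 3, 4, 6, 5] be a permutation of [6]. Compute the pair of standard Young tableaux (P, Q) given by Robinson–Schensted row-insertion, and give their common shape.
P = [1, 2, 3, 4, 5] / [6];  Q = [1, 2, 3, 4, 5] / [6];  common shape = (5, 1)

Row-insert the values π_1, π_2, … into P one at a time, bumping the leftmost entry strictly greater than the inserted value down to the next row. The recording tableau Q records, in position (i, j), the step at which that cell was added to P.
  Insert 1 (step 1): P = [1];  Q = [1]
  Insert 2 (step 2): P = [1, 2];  Q = [1, 2]
  Insert 3 (step 3): P = [1, 2, 3];  Q = [1, 2, 3]
  Insert 4 (step 4): P = [1, 2, 3, 4];  Q = [1, 2, 3, 4]
  Insert 6 (step 5): P = [1, 2, 3, 4, 6];  Q = [1, 2, 3, 4, 5]
  Insert 5 (step 6): P = [1, 2, 3, 4, 5] / [6];  Q = [1, 2, 3, 4, 5] / [6]
Final shape: (5, 1).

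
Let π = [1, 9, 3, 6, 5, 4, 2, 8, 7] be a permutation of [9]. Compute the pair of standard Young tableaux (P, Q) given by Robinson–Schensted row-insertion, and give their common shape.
P = [1, 2, 4, 7] / [3, 8] / [5] / [6] / [9];  Q = [1, 2, 4, 8] / [3, 9] / [5] / [6] / [7];  common shape = (4, 2, 1, 1, 1)

Row-insert the values π_1, π_2, … into P one at a time, bumping the leftmost entry strictly greater than the inserted value down to the next row. The recording tableau Q records, in position (i, j), the step at which that cell was added to P.
  Insert 1 (step 1): P = [1];  Q = [1]
  Insert 9 (step 2): P = [1, 9];  Q = [1, 2]
  Insert 3 (step 3): P = [1, 3] / [9];  Q = [1, 2] / [3]
  Insert 6 (step 4): P = [1, 3, 6] / [9];  Q = [1, 2, 4] / [3]
  Insert 5 (step 5): P = [1, 3, 5] / [6] / [9];  Q = [1, 2, 4] / [3] / [5]
  Insert 4 (step 6): P = [1, 3, 4] / [5] / [6] / [9];  Q = [1, 2, 4] / [3] / [5] / [6]
  Insert 2 (step 7): P = [1, 2, 4] / [3] / [5] / [6] / [9];  Q = [1, 2, 4] / [3] / [5] / [6] / [7]
  Insert 8 (step 8): P = [1, 2, 4, 8] / [3] / [5] / [6] / [9];  Q = [1, 2, 4, 8] / [3] / [5] / [6] / [7]
  Insert 7 (step 9): P = [1, 2, 4, 7] / [3, 8] / [5] / [6] / [9];  Q = [1, 2, 4, 8] / [3, 9] / [5] / [6] / [7]
Final shape: (4, 2, 1, 1, 1).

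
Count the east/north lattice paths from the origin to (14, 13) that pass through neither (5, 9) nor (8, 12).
Number of paths = 18025360

Inclusion–exclusion. Total paths: C(27, 14) = 20058300. Through P₁: C(14, 5)·C(13, 9) = 1431430. Through P₂: C(20, 8)·C(7, 6) = 881790. Since P₁ is strictly southwest of P₂, a monotone path through both must visit P₁ then P₂; paths through both = C(14, 5)·C(6, 3)·C(7, 6) = 280280. Avoid both = 20058300 − 1431430 − 881790 + 280280 = 18025360.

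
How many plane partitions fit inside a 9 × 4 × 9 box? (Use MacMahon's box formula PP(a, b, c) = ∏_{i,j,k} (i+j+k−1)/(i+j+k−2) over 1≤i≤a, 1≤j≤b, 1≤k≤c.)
PP(9, 4, 9) = 1832516612010448

Evaluate the triple product over i = 1..9, j = 1..4, k = 1..9. The factors are (2/1) · (3/2) · (4/3) · (5/4) · (6/5) · (7/6) · (8/7) · (9/8) · … (324 factors total). The numerators and denominators telescope so the product is an integer; carrying out the multiplication exactly gives PP(9, 4, 9) = 1832516612010448.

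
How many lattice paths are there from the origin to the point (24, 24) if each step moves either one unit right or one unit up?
Number of paths = 32247603683100

A monotone lattice path from (0, 0) to (24, 24) consists of 24 east steps and 24 north steps in some order, so it is determined by which 24 of the 48 steps are east. The count is C(48, 24) = 32247603683100.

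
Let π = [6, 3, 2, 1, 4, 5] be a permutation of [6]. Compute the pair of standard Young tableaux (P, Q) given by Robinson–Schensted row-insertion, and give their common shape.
P = [1, 4, 5] / [2] / [3] / [6];  Q = [1, 5, 6] / [2] / [3] / [4];  common shape = (3, 1, 1, 1)

Row-insert the values π_1, π_2, … into P one at a time, bumping the leftmost entry strictly greater than the inserted value down to the next row. The recording tableau Q records, in position (i, j), the step at which that cell was added to P.
  Insert 6 (step 1): P = [6];  Q = [1]
  Insert 3 (step 2): P = [3] / [6];  Q = [1] / [2]
  Insert 2 (step 3): P = [2] / [3] / [6];  Q = [1] / [2] / [3]
  Insert 1 (step 4): P = [1] / [2] / [3] / [6];  Q = [1] / [2] / [3] / [4]
  Insert 4 (step 5): P = [1, 4] / [2] / [3] / [6];  Q = [1, 5] / [2] / [3] / [4]
  Insert 5 (step 6): P = [1, 4, 5] / [2] / [3] / [6];  Q = [1, 5, 6] / [2] / [3] / [4]
Final shape: (3, 1, 1, 1).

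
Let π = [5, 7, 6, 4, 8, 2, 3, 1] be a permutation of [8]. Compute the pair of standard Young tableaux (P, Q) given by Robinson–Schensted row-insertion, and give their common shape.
P = [1, 3, 8] / [2, 6] / [4] / [5] / [7];  Q = [1, 2, 5] / [3, 7] / [4] / [6] / [8];  common shape = (3, 2, 1, 1, 1)

Row-insert the values π_1, π_2, … into P one at a time, bumping the leftmost entry strictly greater than the inserted value down to the next row. The recording tableau Q records, in position (i, j), the step at which that cell was added to P.
  Insert 5 (step 1): P = [5];  Q = [1]
  Insert 7 (step 2): P = [5, 7];  Q = [1, 2]
  Insert 6 (step 3): P = [5, 6] / [7];  Q = [1, 2] / [3]
  Insert 4 (step 4): P = [4, 6] / [5] / [7];  Q = [1, 2] / [3] / [4]
  Insert 8 (step 5): P = [4, 6, 8] / [5] / [7];  Q = [1, 2, 5] / [3] / [4]
  Insert 2 (step 6): P = [2, 6, 8] / [4] / [5] / [7];  Q = [1, 2, 5] / [3] / [4] / [6]
  Insert 3 (step 7): P = [2, 3, 8] / [4, 6] / [5] / [7];  Q = [1, 2, 5] / [3, 7] / [4] / [6]
  Insert 1 (step 8): P = [1, 3, 8] / [2, 6] / [4] / [5] / [7];  Q = [1, 2, 5] / [3, 7] / [4] / [6] / [8]
Final shape: (3, 2, 1, 1, 1).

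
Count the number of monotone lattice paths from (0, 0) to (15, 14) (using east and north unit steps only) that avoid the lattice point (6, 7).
Number of paths = 57927720

Total paths from (0, 0) to (15, 14): C(29, 15) = 77558760. Paths through (6, 7): (paths (0, 0) → (6, 7)) × (paths (6, 7) → (15, 14)) = C(13, 6) · C(16, 9) = 1716 · 11440 = 19631040. Avoidance count = 77558760 − 19631040 = 57927720.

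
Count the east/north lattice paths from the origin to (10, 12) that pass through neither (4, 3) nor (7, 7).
Number of paths = 347879

Inclusion–exclusion. Total paths: C(22, 10) = 646646. Through P₁: C(7, 4)·C(15, 6) = 175175. Through P₂: C(14, 7)·C(8, 3) = 192192. Since P₁ is strictly southwest of P₂, a monotone path through both must visit P₁ then P₂; paths through both = C(7, 4)·C(7, 3)·C(8, 3) = 68600. Avoid both = 646646 − 175175 − 192192 + 68600 = 347879.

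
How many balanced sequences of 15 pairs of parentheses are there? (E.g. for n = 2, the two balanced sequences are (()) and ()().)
C_15 = 9694845

These balanced parentheses are counted by the Catalan number C_n = (1/(n + 1)) · C(2n, n). For n = 15: C_15 = (1/16) · C(30, 15) = 155117520/16 = 9694845.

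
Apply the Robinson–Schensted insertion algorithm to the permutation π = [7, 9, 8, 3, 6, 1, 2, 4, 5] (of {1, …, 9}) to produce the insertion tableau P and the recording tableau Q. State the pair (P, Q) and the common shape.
P = [1, 2, 4, 5] / [3, 6] / [7, 8] / [9];  Q = [1, 2, 8, 9] / [3, 5] / [4, 7] / [6];  common shape = (4, 2, 2, 1)

Row-insert the values π_1, π_2, … into P one at a time, bumping the leftmost entry strictly greater than the inserted value down to the next row. The recording tableau Q records, in position (i, j), the step at which that cell was added to P.
  Insert 7 (step 1): P = [7];  Q = [1]
  Insert 9 (step 2): P = [7, 9];  Q = [1, 2]
  Insert 8 (step 3): P = [7, 8] / [9];  Q = [1, 2] / [3]
  Insert 3 (step 4): P = [3, 8] / [7] / [9];  Q = [1, 2] / [3] / [4]
  Insert 6 (step 5): P = [3, 6] / [7, 8] / [9];  Q = [1, 2] / [3, 5] / [4]
  Insert 1 (step 6): P = [1, 6] / [3, 8] / [7] / [9];  Q = [1, 2] / [3, 5] / [4] / [6]
  Insert 2 (step 7): P = [1, 2] / [3, 6] / [7, 8] / [9];  Q = [1, 2] / [3, 5] / [4, 7] / [6]
  Insert 4 (step 8): P = [1, 2, 4] / [3, 6] / [7, 8] / [9];  Q = [1, 2, 8] / [3, 5] / [4, 7] / [6]
  Insert 5 (step 9): P = [1, 2, 4, 5] / [3, 6] / [7, 8] / [9];  Q = [1, 2, 8, 9] / [3, 5] / [4, 7] / [6]
Final shape: (4, 2, 2, 1).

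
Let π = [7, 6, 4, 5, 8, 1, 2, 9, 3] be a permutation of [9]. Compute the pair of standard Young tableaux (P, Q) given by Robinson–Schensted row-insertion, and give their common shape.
P = [1, 2, 3, 9] / [4, 5, 8] / [6] / [7];  Q = [1, 4, 5, 8] / [2, 7, 9] / [3] / [6];  common shape = (4, 3, 1, 1)

Row-insert the values π_1, π_2, … into P one at a time, bumping the leftmost entry strictly greater than the inserted value down to the next row. The recording tableau Q records, in position (i, j), the step at which that cell was added to P.
  Insert 7 (step 1): P = [7];  Q = [1]
  Insert 6 (step 2): P = [6] / [7];  Q = [1] / [2]
  Insert 4 (step 3): P = [4] / [6] / [7];  Q = [1] / [2] / [3]
  Insert 5 (step 4): P = [4, 5] / [6] / [7];  Q = [1, 4] / [2] / [3]
  Insert 8 (step 5): P = [4, 5, 8] / [6] / [7];  Q = [1, 4, 5] / [2] / [3]
  Insert 1 (step 6): P = [1, 5, 8] / [4] / [6] / [7];  Q = [1, 4, 5] / [2] / [3] / [6]
  Insert 2 (step 7): P = [1, 2, 8] / [4, 5] / [6] / [7];  Q = [1, 4, 5] / [2, 7] / [3] / [6]
  Insert 9 (step 8): P = [1, 2, 8, 9] / [4, 5] / [6] / [7];  Q = [1, 4, 5, 8] / [2, 7] / [3] / [6]
  Insert 3 (step 9): P = [1, 2, 3, 9] / [4, 5, 8] / [6] / [7];  Q = [1, 4, 5, 8] / [2, 7, 9] / [3] / [6]
Final shape: (4, 3, 1, 1).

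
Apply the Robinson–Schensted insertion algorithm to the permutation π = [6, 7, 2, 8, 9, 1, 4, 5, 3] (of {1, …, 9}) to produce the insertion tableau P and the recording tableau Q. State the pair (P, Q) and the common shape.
P = [1, 3, 5, 9] / [2, 4, 8] / [6, 7];  Q = [1, 2, 4, 5] / [3, 7, 8] / [6, 9];  common shape = (4, 3, 2)

Row-insert the values π_1, π_2, … into P one at a time, bumping the leftmost entry strictly greater than the inserted value down to the next row. The recording tableau Q records, in position (i, j), the step at which that cell was added to P.
  Insert 6 (step 1): P = [6];  Q = [1]
  Insert 7 (step 2): P = [6, 7];  Q = [1, 2]
  Insert 2 (step 3): P = [2, 7] / [6];  Q = [1, 2] / [3]
  Insert 8 (step 4): P = [2, 7, 8] / [6];  Q = [1, 2, 4] / [3]
  Insert 9 (step 5): P = [2, 7, 8, 9] / [6];  Q = [1, 2, 4, 5] / [3]
  Insert 1 (step 6): P = [1, 7, 8, 9] / [2] / [6];  Q = [1, 2, 4, 5] / [3] / [6]
  Insert 4 (step 7): P = [1, 4, 8, 9] / [2, 7] / [6];  Q = [1, 2, 4, 5] / [3, 7] / [6]
  Insert 5 (step 8): P = [1, 4, 5, 9] / [2, 7, 8] / [6];  Q = [1, 2, 4, 5] / [3, 7, 8] / [6]
  Insert 3 (step 9): P = [1, 3, 5, 9] / [2, 4, 8] / [6, 7];  Q = [1, 2, 4, 5] / [3, 7, 8] / [6, 9]
Final shape: (4, 3, 2).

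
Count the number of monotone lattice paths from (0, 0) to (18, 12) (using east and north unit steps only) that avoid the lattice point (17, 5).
Number of paths = 86282553

Total paths from (0, 0) to (18, 12): C(30, 18) = 86493225. Paths through (17, 5): (paths (0, 0) → (17, 5)) × (paths (17, 5) → (18, 12)) = C(22, 17) · C(8, 1) = 26334 · 8 = 210672. Avoidance count = 86493225 − 210672 = 86282553.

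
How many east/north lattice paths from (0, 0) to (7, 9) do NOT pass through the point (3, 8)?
Number of paths = 10615

Total paths from (0, 0) to (7, 9): C(16, 7) = 11440. Paths through (3, 8): (paths (0, 0) → (3, 8)) × (paths (3, 8) → (7, 9)) = C(11, 3) · C(5, 4) = 165 · 5 = 825. Avoidance count = 11440 − 825 = 10615.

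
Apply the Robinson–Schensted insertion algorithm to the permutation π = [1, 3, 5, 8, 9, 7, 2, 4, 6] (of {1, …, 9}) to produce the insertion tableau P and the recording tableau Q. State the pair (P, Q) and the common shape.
P = [1, 2, 4, 6, 9] / [3, 5, 7] / [8];  Q = [1, 2, 3, 4, 5] / [6, 8, 9] / [7];  common shape = (5, 3, 1)

Row-insert the values π_1, π_2, … into P one at a time, bumping the leftmost entry strictly greater than the inserted value down to the next row. The recording tableau Q records, in position (i, j), the step at which that cell was added to P.
  Insert 1 (step 1): P = [1];  Q = [1]
  Insert 3 (step 2): P = [1, 3];  Q = [1, 2]
  Insert 5 (step 3): P = [1, 3, 5];  Q = [1, 2, 3]
  Insert 8 (step 4): P = [1, 3, 5, 8];  Q = [1, 2, 3, 4]
  Insert 9 (step 5): P = [1, 3, 5, 8, 9];  Q = [1, 2, 3, 4, 5]
  Insert 7 (step 6): P = [1, 3, 5, 7, 9] / [8];  Q = [1, 2, 3, 4, 5] / [6]
  Insert 2 (step 7): P = [1, 2, 5, 7, 9] / [3] / [8];  Q = [1, 2, 3, 4, 5] / [6] / [7]
  Insert 4 (step 8): P = [1, 2, 4, 7, 9] / [3, 5] / [8];  Q = [1, 2, 3, 4, 5] / [6, 8] / [7]
  Insert 6 (step 9): P = [1, 2, 4, 6, 9] / [3, 5, 7] / [8];  Q = [1, 2, 3, 4, 5] / [6, 8, 9] / [7]
Final shape: (5, 3, 1).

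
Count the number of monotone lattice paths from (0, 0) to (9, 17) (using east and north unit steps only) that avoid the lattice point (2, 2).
Number of paths = 2101286

Total paths from (0, 0) to (9, 17): C(26, 9) = 3124550. Paths through (2, 2): (paths (0, 0) → (2, 2)) × (paths (2, 2) → (9, 17)) = C(4, 2) · C(22, 7) = 6 · 170544 = 1023264. Avoidance count = 3124550 − 1023264 = 2101286.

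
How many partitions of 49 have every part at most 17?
p(49, parts ≤ 17) = 138579

Use the recurrence p(n, m) = p(n, m−1) + p(n−m, m): either the largest part is < m (count p(n, m−1)) or the largest part is exactly m (remove one copy of m, count p(n−m, m)). With p(0, ·) = 1 this gives p(49, parts ≤ 17) = 138579. (By conjugating Young diagrams, this also counts partitions of 49 into at most 17 parts.)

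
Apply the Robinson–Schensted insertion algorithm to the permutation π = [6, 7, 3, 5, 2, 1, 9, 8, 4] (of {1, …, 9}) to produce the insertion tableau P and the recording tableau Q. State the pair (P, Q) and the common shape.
P = [1, 4, 8] / [2, 5, 9] / [3, 7] / [6];  Q = [1, 2, 7] / [3, 4, 8] / [5, 9] / [6];  common shape = (3, 3, 2, 1)

Row-insert the values π_1, π_2, … into P one at a time, bumping the leftmost entry strictly greater than the inserted value down to the next row. The recording tableau Q records, in position (i, j), the step at which that cell was added to P.
  Insert 6 (step 1): P = [6];  Q = [1]
  Insert 7 (step 2): P = [6, 7];  Q = [1, 2]
  Insert 3 (step 3): P = [3, 7] / [6];  Q = [1, 2] / [3]
  Insert 5 (step 4): P = [3, 5] / [6, 7];  Q = [1, 2] / [3, 4]
  Insert 2 (step 5): P = [2, 5] / [3, 7] / [6];  Q = [1, 2] / [3, 4] / [5]
  Insert 1 (step 6): P = [1, 5] / [2, 7] / [3] / [6];  Q = [1, 2] / [3, 4] / [5] / [6]
  Insert 9 (step 7): P = [1, 5, 9] / [2, 7] / [3] / [6];  Q = [1, 2, 7] / [3, 4] / [5] / [6]
  Insert 8 (step 8): P = [1, 5, 8] / [2, 7, 9] / [3] / [6];  Q = [1, 2, 7] / [3, 4, 8] / [5] / [6]
  Insert 4 (step 9): P = [1, 4, 8] / [2, 5, 9] / [3, 7] / [6];  Q = [1, 2, 7] / [3, 4, 8] / [5, 9] / [6]
Final shape: (3, 3, 2, 1).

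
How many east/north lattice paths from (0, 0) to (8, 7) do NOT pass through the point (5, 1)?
Number of paths = 5931

Total paths from (0, 0) to (8, 7): C(15, 8) = 6435. Paths through (5, 1): (paths (0, 0) → (5, 1)) × (paths (5, 1) → (8, 7)) = C(6, 5) · C(9, 3) = 6 · 84 = 504. Avoidance count = 6435 − 504 = 5931.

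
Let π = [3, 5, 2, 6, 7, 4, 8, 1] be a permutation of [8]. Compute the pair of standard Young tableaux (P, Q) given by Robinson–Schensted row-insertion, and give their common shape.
P = [1, 4, 6, 7, 8] / [2, 5] / [3];  Q = [1, 2, 4, 5, 7] / [3, 6] / [8];  common shape = (5, 2, 1)

Row-insert the values π_1, π_2, … into P one at a time, bumping the leftmost entry strictly greater than the inserted value down to the next row. The recording tableau Q records, in position (i, j), the step at which that cell was added to P.
  Insert 3 (step 1): P = [3];  Q = [1]
  Insert 5 (step 2): P = [3, 5];  Q = [1, 2]
  Insert 2 (step 3): P = [2, 5] / [3];  Q = [1, 2] / [3]
  Insert 6 (step 4): P = [2, 5, 6] / [3];  Q = [1, 2, 4] / [3]
  Insert 7 (step 5): P = [2, 5, 6, 7] / [3];  Q = [1, 2, 4, 5] / [3]
  Insert 4 (step 6): P = [2, 4, 6, 7] / [3, 5];  Q = [1, 2, 4, 5] / [3, 6]
  Insert 8 (step 7): P = [2, 4, 6, 7, 8] / [3, 5];  Q = [1, 2, 4, 5, 7] / [3, 6]
  Insert 1 (step 8): P = [1, 4, 6, 7, 8] / [2, 5] / [3];  Q = [1, 2, 4, 5, 7] / [3, 6] / [8]
Final shape: (5, 2, 1).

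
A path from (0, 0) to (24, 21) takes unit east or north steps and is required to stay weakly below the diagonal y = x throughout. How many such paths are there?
Number of paths = 603784920024

By the reflection principle (André's argument), the number of monotone paths to (24, 21) with n ≤ m that never go above y = x is C(45, 24) − C(45, 25) = 3773655750150 − 3169870830126 = 603784920024.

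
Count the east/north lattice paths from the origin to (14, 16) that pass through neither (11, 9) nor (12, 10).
Number of paths = 116567147

Inclusion–exclusion. Total paths: C(30, 14) = 145422675. Through P₁: C(20, 11)·C(10, 3) = 20155200. Through P₂: C(22, 12)·C(8, 2) = 18106088. Since P₁ is strictly southwest of P₂, a monotone path through both must visit P₁ then P₂; paths through both = C(20, 11)·C(2, 1)·C(8, 2) = 9405760. Avoid both = 145422675 − 20155200 − 18106088 + 9405760 = 116567147.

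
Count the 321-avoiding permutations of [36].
C_36 = 11959798385860453492

These 321-avoiding permutations are counted by the Catalan number C_n = (1/(n + 1)) · C(2n, n). For n = 36: C_36 = (1/37) · C(72, 36) = 442512540276836779204/37 = 11959798385860453492.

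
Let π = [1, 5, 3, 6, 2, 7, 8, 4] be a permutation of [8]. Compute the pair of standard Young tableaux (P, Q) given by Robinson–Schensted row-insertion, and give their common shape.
P = [1, 2, 4, 7, 8] / [3, 6] / [5];  Q = [1, 2, 4, 6, 7] / [3, 8] / [5];  common shape = (5, 2, 1)

Row-insert the values π_1, π_2, … into P one at a time, bumping the leftmost entry strictly greater than the inserted value down to the next row. The recording tableau Q records, in position (i, j), the step at which that cell was added to P.
  Insert 1 (step 1): P = [1];  Q = [1]
  Insert 5 (step 2): P = [1, 5];  Q = [1, 2]
  Insert 3 (step 3): P = [1, 3] / [5];  Q = [1, 2] / [3]
  Insert 6 (step 4): P = [1, 3, 6] / [5];  Q = [1, 2, 4] / [3]
  Insert 2 (step 5): P = [1, 2, 6] / [3] / [5];  Q = [1, 2, 4] / [3] / [5]
  Insert 7 (step 6): P = [1, 2, 6, 7] / [3] / [5];  Q = [1, 2, 4, 6] / [3] / [5]
  Insert 8 (step 7): P = [1, 2, 6, 7, 8] / [3] / [5];  Q = [1, 2, 4, 6, 7] / [3] / [5]
  Insert 4 (step 8): P = [1, 2, 4, 7, 8] / [3, 6] / [5];  Q = [1, 2, 4, 6, 7] / [3, 8] / [5]
Final shape: (5, 2, 1).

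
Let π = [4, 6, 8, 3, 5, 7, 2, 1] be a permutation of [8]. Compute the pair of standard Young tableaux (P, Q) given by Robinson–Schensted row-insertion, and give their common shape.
P = [1, 5, 7] / [2, 6, 8] / [3] / [4];  Q = [1, 2, 3] / [4, 5, 6] / [7] / [8];  common shape = (3, 3, 1, 1)

Row-insert the values π_1, π_2, … into P one at a time, bumping the leftmost entry strictly greater than the inserted value down to the next row. The recording tableau Q records, in position (i, j), the step at which that cell was added to P.
  Insert 4 (step 1): P = [4];  Q = [1]
  Insert 6 (step 2): P = [4, 6];  Q = [1, 2]
  Insert 8 (step 3): P = [4, 6, 8];  Q = [1, 2, 3]
  Insert 3 (step 4): P = [3, 6, 8] / [4];  Q = [1, 2, 3] / [4]
  Insert 5 (step 5): P = [3, 5, 8] / [4, 6];  Q = [1, 2, 3] / [4, 5]
  Insert 7 (step 6): P = [3, 5, 7] / [4, 6, 8];  Q = [1, 2, 3] / [4, 5, 6]
  Insert 2 (step 7): P = [2, 5, 7] / [3, 6, 8] / [4];  Q = [1, 2, 3] / [4, 5, 6] / [7]
  Insert 1 (step 8): P = [1, 5, 7] / [2, 6, 8] / [3] / [4];  Q = [1, 2, 3] / [4, 5, 6] / [7] / [8]
Final shape: (3, 3, 1, 1).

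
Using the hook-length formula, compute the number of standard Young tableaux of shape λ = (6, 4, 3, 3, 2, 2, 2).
# SYT of shape (6, 4, 3, 3, 2, 2, 2) = 1454953500

Hook-length formula: f^λ = n! / Π hook(c), product over all cells c of the Young diagram. For λ = (6, 4, 3, 3, 2, 2, 2), n = 22 boxes. Hook lengths by row (left-to-right, top-to-bottom): [12, 11, 7, 4, 2, 1]; [9, 8, 4, 1]; [7, 6, 2]; [6, 5, 1]; [4, 3]; [3, 2]; [2, 1]. Product of hooks = 772533780480. So f^λ = 22! / 772533780480 = 1124000727777607680000 / 772533780480 = 1454953500.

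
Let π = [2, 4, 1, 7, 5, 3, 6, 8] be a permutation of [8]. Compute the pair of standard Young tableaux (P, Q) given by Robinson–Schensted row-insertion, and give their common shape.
P = [1, 3, 5, 6, 8] / [2, 4] / [7];  Q = [1, 2, 4, 7, 8] / [3, 5] / [6];  common shape = (5, 2, 1)

Row-insert the values π_1, π_2, … into P one at a time, bumping the leftmost entry strictly greater than the inserted value down to the next row. The recording tableau Q records, in position (i, j), the step at which that cell was added to P.
  Insert 2 (step 1): P = [2];  Q = [1]
  Insert 4 (step 2): P = [2, 4];  Q = [1, 2]
  Insert 1 (step 3): P = [1, 4] / [2];  Q = [1, 2] / [3]
  Insert 7 (step 4): P = [1, 4, 7] / [2];  Q = [1, 2, 4] / [3]
  Insert 5 (step 5): P = [1, 4, 5] / [2, 7];  Q = [1, 2, 4] / [3, 5]
  Insert 3 (step 6): P = [1, 3, 5] / [2, 4] / [7];  Q = [1, 2, 4] / [3, 5] / [6]
  Insert 6 (step 7): P = [1, 3, 5, 6] / [2, 4] / [7];  Q = [1, 2, 4, 7] / [3, 5] / [6]
  Insert 8 (step 8): P = [1, 3, 5, 6, 8] / [2, 4] / [7];  Q = [1, 2, 4, 7, 8] / [3, 5] / [6]
Final shape: (5, 2, 1).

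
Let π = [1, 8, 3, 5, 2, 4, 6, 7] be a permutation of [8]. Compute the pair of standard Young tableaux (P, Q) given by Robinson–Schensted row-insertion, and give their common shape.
P = [1, 2, 4, 6, 7] / [3, 5] / [8];  Q = [1, 2, 4, 7, 8] / [3, 6] / [5];  common shape = (5, 2, 1)

Row-insert the values π_1, π_2, … into P one at a time, bumping the leftmost entry strictly greater than the inserted value down to the next row. The recording tableau Q records, in position (i, j), the step at which that cell was added to P.
  Insert 1 (step 1): P = [1];  Q = [1]
  Insert 8 (step 2): P = [1, 8];  Q = [1, 2]
  Insert 3 (step 3): P = [1, 3] / [8];  Q = [1, 2] / [3]
  Insert 5 (step 4): P = [1, 3, 5] / [8];  Q = [1, 2, 4] / [3]
  Insert 2 (step 5): P = [1, 2, 5] / [3] / [8];  Q = [1, 2, 4] / [3] / [5]
  Insert 4 (step 6): P = [1, 2, 4] / [3, 5] / [8];  Q = [1, 2, 4] / [3, 6] / [5]
  Insert 6 (step 7): P = [1, 2, 4, 6] / [3, 5] / [8];  Q = [1, 2, 4, 7] / [3, 6] / [5]
  Insert 7 (step 8): P = [1, 2, 4, 6, 7] / [3, 5] / [8];  Q = [1, 2, 4, 7, 8] / [3, 6] / [5]
Final shape: (5, 2, 1).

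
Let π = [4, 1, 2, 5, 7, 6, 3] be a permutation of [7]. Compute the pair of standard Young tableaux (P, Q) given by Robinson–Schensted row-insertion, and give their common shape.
P = [1, 2, 3, 6] / [4, 5] / [7];  Q = [1, 3, 4, 5] / [2, 6] / [7];  common shape = (4, 2, 1)

Row-insert the values π_1, π_2, … into P one at a time, bumping the leftmost entry strictly greater than the inserted value down to the next row. The recording tableau Q records, in position (i, j), the step at which that cell was added to P.
  Insert 4 (step 1): P = [4];  Q = [1]
  Insert 1 (step 2): P = [1] / [4];  Q = [1] / [2]
  Insert 2 (step 3): P = [1, 2] / [4];  Q = [1, 3] / [2]
  Insert 5 (step 4): P = [1, 2, 5] / [4];  Q = [1, 3, 4] / [2]
  Insert 7 (step 5): P = [1, 2, 5, 7] / [4];  Q = [1, 3, 4, 5] / [2]
  Insert 6 (step 6): P = [1, 2, 5, 6] / [4, 7];  Q = [1, 3, 4, 5] / [2, 6]
  Insert 3 (step 7): P = [1, 2, 3, 6] / [4, 5] / [7];  Q = [1, 3, 4, 5] / [2, 6] / [7]
Final shape: (4, 2, 1).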